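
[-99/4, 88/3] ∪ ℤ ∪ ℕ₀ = ℤ ∪ [-99/4, 88/3]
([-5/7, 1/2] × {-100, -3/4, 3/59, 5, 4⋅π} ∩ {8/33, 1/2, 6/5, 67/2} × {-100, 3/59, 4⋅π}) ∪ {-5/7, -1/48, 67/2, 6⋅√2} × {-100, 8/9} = ({8/33, 1/2} × {-100, 3/59, 4⋅π}) ∪ ({-5/7, -1/48, 67/2, 6⋅√2} × {-100, 8/9})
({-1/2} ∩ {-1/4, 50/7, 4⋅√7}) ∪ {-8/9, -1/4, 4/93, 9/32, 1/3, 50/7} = {-8/9, -1/4, 4/93, 9/32, 1/3, 50/7}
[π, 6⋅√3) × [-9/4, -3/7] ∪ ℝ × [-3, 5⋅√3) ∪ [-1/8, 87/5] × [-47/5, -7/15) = ([-1/8, 87/5] × [-47/5, -7/15)) ∪ (ℝ × [-3, 5⋅√3))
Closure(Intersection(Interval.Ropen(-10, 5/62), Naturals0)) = Range(0, 1, 1)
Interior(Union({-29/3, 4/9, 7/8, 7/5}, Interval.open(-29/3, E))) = Interval.open(-29/3, E)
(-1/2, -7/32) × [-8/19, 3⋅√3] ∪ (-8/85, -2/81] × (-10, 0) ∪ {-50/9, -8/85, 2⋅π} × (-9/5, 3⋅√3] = ((-8/85, -2/81] × (-10, 0)) ∪ ((-1/2, -7/32) × [-8/19, 3⋅√3]) ∪ ({-50/9, -8/85, 2⋅π} × (-9/5, 3⋅√3])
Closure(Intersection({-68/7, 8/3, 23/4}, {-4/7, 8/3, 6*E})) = {8/3}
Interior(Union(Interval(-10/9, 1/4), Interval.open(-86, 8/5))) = Interval.open(-86, 8/5)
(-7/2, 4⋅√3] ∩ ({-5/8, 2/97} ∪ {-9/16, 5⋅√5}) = {-5/8, -9/16, 2/97}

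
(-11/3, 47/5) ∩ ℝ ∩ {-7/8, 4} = {-7/8, 4}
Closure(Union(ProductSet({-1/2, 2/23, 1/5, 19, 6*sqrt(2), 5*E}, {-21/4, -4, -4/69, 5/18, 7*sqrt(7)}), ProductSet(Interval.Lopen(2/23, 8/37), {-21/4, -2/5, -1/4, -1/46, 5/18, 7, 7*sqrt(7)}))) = Union(ProductSet({-1/2, 2/23, 1/5, 19, 6*sqrt(2), 5*E}, {-21/4, -4, -4/69, 5/18, 7*sqrt(7)}), ProductSet(Interval(2/23, 8/37), {-21/4, -2/5, -1/4, -1/46, 5/18, 7, 7*sqrt(7)}))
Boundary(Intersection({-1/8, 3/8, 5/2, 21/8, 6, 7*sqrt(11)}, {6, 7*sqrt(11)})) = {6, 7*sqrt(11)}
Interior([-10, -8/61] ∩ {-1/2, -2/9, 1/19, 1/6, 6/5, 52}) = ∅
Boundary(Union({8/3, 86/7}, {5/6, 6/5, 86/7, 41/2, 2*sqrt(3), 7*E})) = {5/6, 6/5, 8/3, 86/7, 41/2, 2*sqrt(3), 7*E}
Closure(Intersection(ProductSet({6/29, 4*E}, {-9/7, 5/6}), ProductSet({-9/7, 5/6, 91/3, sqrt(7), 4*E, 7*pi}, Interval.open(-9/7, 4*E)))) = ProductSet({4*E}, {5/6})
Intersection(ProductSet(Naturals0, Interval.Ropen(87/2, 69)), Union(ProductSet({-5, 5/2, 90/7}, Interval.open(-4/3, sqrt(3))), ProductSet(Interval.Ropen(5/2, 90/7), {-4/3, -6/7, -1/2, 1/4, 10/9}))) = EmptySet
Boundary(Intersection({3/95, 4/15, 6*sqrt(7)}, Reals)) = {3/95, 4/15, 6*sqrt(7)}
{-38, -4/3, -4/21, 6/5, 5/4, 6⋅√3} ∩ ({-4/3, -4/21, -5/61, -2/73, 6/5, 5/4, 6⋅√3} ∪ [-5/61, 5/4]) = {-4/3, -4/21, 6/5, 5/4, 6⋅√3}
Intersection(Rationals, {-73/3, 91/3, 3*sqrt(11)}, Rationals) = {-73/3, 91/3}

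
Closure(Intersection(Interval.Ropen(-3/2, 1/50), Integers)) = Range(-1, 1, 1)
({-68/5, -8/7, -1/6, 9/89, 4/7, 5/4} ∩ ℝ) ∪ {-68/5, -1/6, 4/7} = {-68/5, -8/7, -1/6, 9/89, 4/7, 5/4}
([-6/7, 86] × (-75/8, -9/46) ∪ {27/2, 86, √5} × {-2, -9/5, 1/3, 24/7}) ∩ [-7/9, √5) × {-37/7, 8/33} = [-7/9, √5) × {-37/7}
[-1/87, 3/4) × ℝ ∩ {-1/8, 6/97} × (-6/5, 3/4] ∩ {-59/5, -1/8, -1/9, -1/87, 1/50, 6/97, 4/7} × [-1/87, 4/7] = {6/97} × [-1/87, 4/7]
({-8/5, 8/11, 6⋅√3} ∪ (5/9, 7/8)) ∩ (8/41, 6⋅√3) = (5/9, 7/8)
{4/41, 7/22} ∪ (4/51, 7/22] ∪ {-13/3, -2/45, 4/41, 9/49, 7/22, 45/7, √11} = {-13/3, -2/45, 45/7, √11} ∪ (4/51, 7/22]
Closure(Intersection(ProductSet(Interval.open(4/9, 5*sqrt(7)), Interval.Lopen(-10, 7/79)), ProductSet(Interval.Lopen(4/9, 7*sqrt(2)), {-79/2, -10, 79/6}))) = EmptySet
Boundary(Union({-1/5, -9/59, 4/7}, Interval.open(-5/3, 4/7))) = {-5/3, 4/7}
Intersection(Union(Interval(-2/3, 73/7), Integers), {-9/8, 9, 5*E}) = {9}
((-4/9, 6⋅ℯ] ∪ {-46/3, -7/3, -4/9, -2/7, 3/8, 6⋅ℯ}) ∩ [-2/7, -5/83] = [-2/7, -5/83]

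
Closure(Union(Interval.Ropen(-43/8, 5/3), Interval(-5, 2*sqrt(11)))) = Interval(-43/8, 2*sqrt(11))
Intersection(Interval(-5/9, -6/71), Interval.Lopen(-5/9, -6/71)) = Interval.Lopen(-5/9, -6/71)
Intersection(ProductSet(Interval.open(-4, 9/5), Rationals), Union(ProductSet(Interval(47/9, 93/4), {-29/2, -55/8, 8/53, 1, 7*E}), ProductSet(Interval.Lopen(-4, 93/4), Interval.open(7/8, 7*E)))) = ProductSet(Interval.open(-4, 9/5), Intersection(Interval.open(7/8, 7*E), Rationals))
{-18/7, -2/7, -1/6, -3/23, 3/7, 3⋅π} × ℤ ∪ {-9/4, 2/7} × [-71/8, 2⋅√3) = ({-18/7, -2/7, -1/6, -3/23, 3/7, 3⋅π} × ℤ) ∪ ({-9/4, 2/7} × [-71/8, 2⋅√3))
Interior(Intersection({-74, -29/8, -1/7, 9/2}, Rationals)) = EmptySet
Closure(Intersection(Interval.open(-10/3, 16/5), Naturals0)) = Range(0, 4, 1)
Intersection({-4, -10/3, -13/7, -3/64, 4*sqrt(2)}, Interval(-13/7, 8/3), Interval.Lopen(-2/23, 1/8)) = {-3/64}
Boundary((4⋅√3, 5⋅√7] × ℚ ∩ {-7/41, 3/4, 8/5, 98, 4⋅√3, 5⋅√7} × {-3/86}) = {5⋅√7} × {-3/86}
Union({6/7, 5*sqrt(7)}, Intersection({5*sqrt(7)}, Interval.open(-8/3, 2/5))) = {6/7, 5*sqrt(7)}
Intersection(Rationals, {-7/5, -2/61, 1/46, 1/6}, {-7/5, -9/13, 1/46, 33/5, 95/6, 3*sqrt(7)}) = {-7/5, 1/46}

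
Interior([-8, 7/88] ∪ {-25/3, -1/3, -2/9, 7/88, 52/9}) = (-8, 7/88)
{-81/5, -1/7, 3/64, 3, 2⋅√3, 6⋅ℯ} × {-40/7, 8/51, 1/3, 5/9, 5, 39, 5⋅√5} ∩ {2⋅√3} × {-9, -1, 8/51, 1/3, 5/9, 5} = {2⋅√3} × {8/51, 1/3, 5/9, 5}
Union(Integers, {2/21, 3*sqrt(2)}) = Union({2/21, 3*sqrt(2)}, Integers)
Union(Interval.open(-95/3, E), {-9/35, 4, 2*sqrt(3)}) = Union({4, 2*sqrt(3)}, Interval.open(-95/3, E))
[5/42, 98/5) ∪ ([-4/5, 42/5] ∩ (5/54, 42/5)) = (5/54, 98/5)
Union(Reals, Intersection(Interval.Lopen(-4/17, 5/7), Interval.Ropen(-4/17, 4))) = Interval(-oo, oo)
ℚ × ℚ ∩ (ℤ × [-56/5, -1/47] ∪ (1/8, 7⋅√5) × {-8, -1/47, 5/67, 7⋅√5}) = (ℤ × (ℚ ∩ [-56/5, -1/47])) ∪ ((ℚ ∩ (1/8, 7⋅√5)) × {-8, -1/47, 5/67})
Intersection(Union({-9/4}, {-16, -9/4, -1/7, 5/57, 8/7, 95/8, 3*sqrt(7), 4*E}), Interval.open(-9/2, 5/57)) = {-9/4, -1/7}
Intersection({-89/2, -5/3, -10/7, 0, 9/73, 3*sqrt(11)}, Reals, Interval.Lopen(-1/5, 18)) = {0, 9/73, 3*sqrt(11)}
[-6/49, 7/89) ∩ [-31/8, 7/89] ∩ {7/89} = ∅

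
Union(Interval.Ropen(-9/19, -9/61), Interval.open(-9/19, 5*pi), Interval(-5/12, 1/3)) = Interval.Ropen(-9/19, 5*pi)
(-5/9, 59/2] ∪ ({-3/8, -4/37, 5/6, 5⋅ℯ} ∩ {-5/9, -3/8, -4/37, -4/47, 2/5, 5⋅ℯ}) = (-5/9, 59/2]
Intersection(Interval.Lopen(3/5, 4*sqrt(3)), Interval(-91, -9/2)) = EmptySet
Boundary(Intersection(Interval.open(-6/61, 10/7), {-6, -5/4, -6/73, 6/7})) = {-6/73, 6/7}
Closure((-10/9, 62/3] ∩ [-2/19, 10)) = [-2/19, 10]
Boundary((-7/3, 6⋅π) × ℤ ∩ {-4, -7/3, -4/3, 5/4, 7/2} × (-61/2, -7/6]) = {-4/3, 5/4, 7/2} × {-30, -29, …, -2}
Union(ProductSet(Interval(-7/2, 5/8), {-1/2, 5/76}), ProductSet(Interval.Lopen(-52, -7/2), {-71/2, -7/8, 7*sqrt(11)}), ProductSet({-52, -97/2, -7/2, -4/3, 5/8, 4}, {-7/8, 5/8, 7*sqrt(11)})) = Union(ProductSet({-52, -97/2, -7/2, -4/3, 5/8, 4}, {-7/8, 5/8, 7*sqrt(11)}), ProductSet(Interval.Lopen(-52, -7/2), {-71/2, -7/8, 7*sqrt(11)}), ProductSet(Interval(-7/2, 5/8), {-1/2, 5/76}))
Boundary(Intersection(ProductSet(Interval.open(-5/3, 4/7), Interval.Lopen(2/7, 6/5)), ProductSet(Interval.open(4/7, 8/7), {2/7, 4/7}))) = EmptySet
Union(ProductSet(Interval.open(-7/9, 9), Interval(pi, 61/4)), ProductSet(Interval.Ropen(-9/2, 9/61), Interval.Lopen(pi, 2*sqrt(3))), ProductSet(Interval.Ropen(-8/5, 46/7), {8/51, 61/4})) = Union(ProductSet(Interval.Ropen(-9/2, 9/61), Interval.Lopen(pi, 2*sqrt(3))), ProductSet(Interval.Ropen(-8/5, 46/7), {8/51, 61/4}), ProductSet(Interval.open(-7/9, 9), Interval(pi, 61/4)))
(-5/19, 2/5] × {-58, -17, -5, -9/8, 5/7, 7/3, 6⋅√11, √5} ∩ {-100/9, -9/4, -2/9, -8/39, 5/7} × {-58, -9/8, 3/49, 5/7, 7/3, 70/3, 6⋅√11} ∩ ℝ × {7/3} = {-2/9, -8/39} × {7/3}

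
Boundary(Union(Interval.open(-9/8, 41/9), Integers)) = Union(Complement(Integers, Interval.open(-9/8, 41/9)), {-9/8, 41/9})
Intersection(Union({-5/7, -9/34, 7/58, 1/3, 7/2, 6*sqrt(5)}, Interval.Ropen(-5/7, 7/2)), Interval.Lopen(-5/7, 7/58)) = Interval.Lopen(-5/7, 7/58)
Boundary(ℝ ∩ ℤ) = ℤ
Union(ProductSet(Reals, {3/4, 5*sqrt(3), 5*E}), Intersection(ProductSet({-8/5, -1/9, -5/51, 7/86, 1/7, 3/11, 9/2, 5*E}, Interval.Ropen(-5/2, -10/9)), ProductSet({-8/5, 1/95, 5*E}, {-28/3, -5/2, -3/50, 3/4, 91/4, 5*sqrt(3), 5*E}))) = Union(ProductSet({-8/5, 5*E}, {-5/2}), ProductSet(Reals, {3/4, 5*sqrt(3), 5*E}))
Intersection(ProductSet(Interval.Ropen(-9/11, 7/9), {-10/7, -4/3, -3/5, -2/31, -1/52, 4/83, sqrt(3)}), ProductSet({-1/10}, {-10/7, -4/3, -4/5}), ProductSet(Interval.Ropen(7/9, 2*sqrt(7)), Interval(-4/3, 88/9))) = EmptySet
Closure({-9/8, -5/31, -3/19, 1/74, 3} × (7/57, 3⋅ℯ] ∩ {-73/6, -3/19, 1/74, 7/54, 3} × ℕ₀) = {-3/19, 1/74, 3} × {1, 2, …, 8}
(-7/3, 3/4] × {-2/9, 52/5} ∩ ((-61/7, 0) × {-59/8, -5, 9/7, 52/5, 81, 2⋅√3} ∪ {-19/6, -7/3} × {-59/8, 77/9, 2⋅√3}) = (-7/3, 0) × {52/5}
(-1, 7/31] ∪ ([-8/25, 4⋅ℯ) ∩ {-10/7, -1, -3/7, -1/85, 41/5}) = (-1, 7/31] ∪ {41/5}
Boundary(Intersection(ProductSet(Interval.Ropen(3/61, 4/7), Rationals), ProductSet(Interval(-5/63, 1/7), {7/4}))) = ProductSet(Interval(3/61, 1/7), {7/4})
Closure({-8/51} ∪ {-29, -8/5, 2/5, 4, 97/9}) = {-29, -8/5, -8/51, 2/5, 4, 97/9}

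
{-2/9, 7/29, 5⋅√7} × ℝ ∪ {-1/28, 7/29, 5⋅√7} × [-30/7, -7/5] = ({-2/9, 7/29, 5⋅√7} × ℝ) ∪ ({-1/28, 7/29, 5⋅√7} × [-30/7, -7/5])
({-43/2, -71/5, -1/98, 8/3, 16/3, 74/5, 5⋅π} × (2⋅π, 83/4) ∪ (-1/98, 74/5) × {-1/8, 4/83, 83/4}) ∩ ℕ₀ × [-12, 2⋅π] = {0, 1, …, 14} × {-1/8, 4/83}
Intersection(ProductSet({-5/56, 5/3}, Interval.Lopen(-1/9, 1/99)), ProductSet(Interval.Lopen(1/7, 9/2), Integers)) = ProductSet({5/3}, Range(0, 1, 1))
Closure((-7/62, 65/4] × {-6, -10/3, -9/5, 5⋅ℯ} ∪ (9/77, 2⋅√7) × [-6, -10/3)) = ({9/77, 2⋅√7} × [-6, -10/3]) ∪ ([-7/62, 65/4] × {-6, -10/3, -9/5, 5⋅ℯ}) ∪ ((9/77, 2⋅√7) × [-6, -10/3))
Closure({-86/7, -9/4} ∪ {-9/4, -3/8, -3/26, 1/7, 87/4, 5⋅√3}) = {-86/7, -9/4, -3/8, -3/26, 1/7, 87/4, 5⋅√3}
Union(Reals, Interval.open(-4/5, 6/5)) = Interval(-oo, oo)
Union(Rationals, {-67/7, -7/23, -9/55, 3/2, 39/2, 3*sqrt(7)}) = Union({3*sqrt(7)}, Rationals)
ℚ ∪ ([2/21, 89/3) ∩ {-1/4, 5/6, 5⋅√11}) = ℚ ∪ {5⋅√11}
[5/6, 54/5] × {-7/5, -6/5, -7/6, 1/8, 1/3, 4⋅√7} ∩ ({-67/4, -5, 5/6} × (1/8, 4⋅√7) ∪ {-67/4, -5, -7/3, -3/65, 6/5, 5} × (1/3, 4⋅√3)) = {5/6} × {1/3}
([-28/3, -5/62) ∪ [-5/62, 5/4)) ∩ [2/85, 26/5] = [2/85, 5/4)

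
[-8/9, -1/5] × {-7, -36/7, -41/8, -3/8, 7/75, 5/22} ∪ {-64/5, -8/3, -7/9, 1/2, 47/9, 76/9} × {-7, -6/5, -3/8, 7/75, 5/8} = ([-8/9, -1/5] × {-7, -36/7, -41/8, -3/8, 7/75, 5/22}) ∪ ({-64/5, -8/3, -7/9, 1/2, 47/9, 76/9} × {-7, -6/5, -3/8, 7/75, 5/8})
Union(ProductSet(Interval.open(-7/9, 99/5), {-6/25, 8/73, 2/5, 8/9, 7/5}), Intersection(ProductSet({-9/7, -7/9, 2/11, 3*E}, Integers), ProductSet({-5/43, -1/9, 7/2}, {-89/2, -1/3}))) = ProductSet(Interval.open(-7/9, 99/5), {-6/25, 8/73, 2/5, 8/9, 7/5})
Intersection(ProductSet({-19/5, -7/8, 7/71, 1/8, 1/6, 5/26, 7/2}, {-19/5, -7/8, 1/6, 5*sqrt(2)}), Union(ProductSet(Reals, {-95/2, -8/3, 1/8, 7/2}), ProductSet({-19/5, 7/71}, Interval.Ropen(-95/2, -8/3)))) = ProductSet({-19/5, 7/71}, {-19/5})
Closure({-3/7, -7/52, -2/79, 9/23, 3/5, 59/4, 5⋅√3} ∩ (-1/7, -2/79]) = {-7/52, -2/79}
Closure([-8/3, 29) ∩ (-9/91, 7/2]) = [-9/91, 7/2]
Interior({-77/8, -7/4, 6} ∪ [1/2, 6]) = (1/2, 6)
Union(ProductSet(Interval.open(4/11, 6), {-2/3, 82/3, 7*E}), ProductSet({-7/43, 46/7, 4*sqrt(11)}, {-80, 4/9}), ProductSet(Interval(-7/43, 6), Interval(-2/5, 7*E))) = Union(ProductSet({-7/43, 46/7, 4*sqrt(11)}, {-80, 4/9}), ProductSet(Interval(-7/43, 6), Interval(-2/5, 7*E)), ProductSet(Interval.open(4/11, 6), {-2/3, 82/3, 7*E}))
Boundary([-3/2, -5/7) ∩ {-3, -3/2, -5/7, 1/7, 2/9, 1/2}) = {-3/2}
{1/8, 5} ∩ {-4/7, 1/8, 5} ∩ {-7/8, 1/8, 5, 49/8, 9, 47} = {1/8, 5}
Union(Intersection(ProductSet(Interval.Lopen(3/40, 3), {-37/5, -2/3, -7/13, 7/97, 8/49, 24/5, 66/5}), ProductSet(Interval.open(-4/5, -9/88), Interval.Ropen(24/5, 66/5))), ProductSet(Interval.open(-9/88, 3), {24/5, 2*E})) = ProductSet(Interval.open(-9/88, 3), {24/5, 2*E})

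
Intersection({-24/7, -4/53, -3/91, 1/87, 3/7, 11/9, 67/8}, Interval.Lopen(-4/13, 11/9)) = {-4/53, -3/91, 1/87, 3/7, 11/9}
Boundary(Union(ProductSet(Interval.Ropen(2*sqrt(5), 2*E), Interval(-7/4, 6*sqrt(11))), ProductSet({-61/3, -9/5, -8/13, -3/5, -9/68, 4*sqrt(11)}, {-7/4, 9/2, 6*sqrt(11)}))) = Union(ProductSet({2*sqrt(5), 2*E}, Interval(-7/4, 6*sqrt(11))), ProductSet({-61/3, -9/5, -8/13, -3/5, -9/68, 4*sqrt(11)}, {-7/4, 9/2, 6*sqrt(11)}), ProductSet(Interval(2*sqrt(5), 2*E), {-7/4, 6*sqrt(11)}))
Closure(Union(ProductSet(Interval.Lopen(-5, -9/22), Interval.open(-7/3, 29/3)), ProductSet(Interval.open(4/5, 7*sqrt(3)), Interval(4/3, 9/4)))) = Union(ProductSet({-5, -9/22}, Interval(-7/3, 29/3)), ProductSet(Interval(-5, -9/22), {-7/3, 29/3}), ProductSet(Interval.Lopen(-5, -9/22), Interval.open(-7/3, 29/3)), ProductSet(Interval(4/5, 7*sqrt(3)), Interval(4/3, 9/4)))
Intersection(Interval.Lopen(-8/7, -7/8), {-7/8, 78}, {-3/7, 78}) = EmptySet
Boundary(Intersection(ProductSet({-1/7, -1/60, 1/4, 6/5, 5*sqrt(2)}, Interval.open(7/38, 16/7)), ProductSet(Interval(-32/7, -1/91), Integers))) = ProductSet({-1/7, -1/60}, Range(1, 3, 1))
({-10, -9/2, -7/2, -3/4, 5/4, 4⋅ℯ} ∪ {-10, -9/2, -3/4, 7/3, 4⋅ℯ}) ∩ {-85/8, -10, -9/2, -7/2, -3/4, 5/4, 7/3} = {-10, -9/2, -7/2, -3/4, 5/4, 7/3}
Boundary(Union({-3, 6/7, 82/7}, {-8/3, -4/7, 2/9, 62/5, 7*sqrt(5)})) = {-3, -8/3, -4/7, 2/9, 6/7, 82/7, 62/5, 7*sqrt(5)}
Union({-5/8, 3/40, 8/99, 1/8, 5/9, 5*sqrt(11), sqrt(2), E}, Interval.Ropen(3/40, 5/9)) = Union({-5/8, 5*sqrt(11), sqrt(2), E}, Interval(3/40, 5/9))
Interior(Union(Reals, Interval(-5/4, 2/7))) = Interval(-oo, oo)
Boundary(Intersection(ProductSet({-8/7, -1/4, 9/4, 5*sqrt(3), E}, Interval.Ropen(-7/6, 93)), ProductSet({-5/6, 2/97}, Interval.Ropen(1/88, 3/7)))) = EmptySet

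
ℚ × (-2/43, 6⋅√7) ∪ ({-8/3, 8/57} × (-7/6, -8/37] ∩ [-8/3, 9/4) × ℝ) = ({-8/3, 8/57} × (-7/6, -8/37]) ∪ (ℚ × (-2/43, 6⋅√7))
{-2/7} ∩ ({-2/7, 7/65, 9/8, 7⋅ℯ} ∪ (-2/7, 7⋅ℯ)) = {-2/7}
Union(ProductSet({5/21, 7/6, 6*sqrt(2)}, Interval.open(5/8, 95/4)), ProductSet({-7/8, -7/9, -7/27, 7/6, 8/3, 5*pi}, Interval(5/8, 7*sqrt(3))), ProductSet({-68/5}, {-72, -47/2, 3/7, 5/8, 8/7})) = Union(ProductSet({-68/5}, {-72, -47/2, 3/7, 5/8, 8/7}), ProductSet({5/21, 7/6, 6*sqrt(2)}, Interval.open(5/8, 95/4)), ProductSet({-7/8, -7/9, -7/27, 7/6, 8/3, 5*pi}, Interval(5/8, 7*sqrt(3))))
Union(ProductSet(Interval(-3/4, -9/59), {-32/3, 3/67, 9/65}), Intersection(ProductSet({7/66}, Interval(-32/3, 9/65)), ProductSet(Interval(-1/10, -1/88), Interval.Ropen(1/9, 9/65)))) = ProductSet(Interval(-3/4, -9/59), {-32/3, 3/67, 9/65})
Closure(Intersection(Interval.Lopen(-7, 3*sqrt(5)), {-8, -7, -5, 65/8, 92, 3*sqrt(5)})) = {-5, 3*sqrt(5)}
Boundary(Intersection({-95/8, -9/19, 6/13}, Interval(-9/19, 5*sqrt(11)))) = {-9/19, 6/13}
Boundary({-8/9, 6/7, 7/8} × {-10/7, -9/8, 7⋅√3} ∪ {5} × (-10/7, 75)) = ({5} × [-10/7, 75]) ∪ ({-8/9, 6/7, 7/8} × {-10/7, -9/8, 7⋅√3})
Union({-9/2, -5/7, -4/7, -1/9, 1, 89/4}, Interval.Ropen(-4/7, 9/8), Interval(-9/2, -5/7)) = Union({89/4}, Interval(-9/2, -5/7), Interval.Ropen(-4/7, 9/8))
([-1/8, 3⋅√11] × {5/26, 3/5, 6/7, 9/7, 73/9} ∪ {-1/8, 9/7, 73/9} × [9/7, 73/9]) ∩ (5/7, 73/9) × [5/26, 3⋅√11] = ({9/7} × [9/7, 73/9]) ∪ ((5/7, 73/9) × {5/26, 3/5, 6/7, 9/7, 73/9})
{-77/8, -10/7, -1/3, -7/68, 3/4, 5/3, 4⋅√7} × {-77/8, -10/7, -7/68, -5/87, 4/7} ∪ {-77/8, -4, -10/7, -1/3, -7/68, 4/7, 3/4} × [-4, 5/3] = ({-77/8, -4, -10/7, -1/3, -7/68, 4/7, 3/4} × [-4, 5/3]) ∪ ({-77/8, -10/7, -1/3, -7/68, 3/4, 5/3, 4⋅√7} × {-77/8, -10/7, -7/68, -5/87, 4/7})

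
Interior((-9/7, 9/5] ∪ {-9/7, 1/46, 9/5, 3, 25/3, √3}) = (-9/7, 9/5)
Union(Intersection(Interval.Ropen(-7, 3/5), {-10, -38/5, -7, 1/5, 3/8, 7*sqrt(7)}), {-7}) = {-7, 1/5, 3/8}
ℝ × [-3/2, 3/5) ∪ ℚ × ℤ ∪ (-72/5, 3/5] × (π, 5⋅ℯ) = (ℚ × ℤ) ∪ (ℝ × [-3/2, 3/5)) ∪ ((-72/5, 3/5] × (π, 5⋅ℯ))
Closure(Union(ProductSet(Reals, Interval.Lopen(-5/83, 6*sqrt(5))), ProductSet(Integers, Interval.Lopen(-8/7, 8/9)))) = Union(ProductSet(Integers, Interval(-8/7, 8/9)), ProductSet(Reals, Interval(-5/83, 6*sqrt(5))))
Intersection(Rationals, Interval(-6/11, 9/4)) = Intersection(Interval(-6/11, 9/4), Rationals)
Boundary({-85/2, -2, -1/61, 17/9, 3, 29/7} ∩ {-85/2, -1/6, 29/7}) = {-85/2, 29/7}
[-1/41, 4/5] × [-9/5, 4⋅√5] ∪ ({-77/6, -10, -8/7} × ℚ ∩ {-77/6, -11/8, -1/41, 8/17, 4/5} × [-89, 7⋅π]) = ({-77/6} × (ℚ ∩ [-89, 7⋅π])) ∪ ([-1/41, 4/5] × [-9/5, 4⋅√5])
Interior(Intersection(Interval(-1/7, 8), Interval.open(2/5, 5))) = Interval.open(2/5, 5)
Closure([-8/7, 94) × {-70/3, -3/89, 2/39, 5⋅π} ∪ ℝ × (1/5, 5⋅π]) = (ℝ × [1/5, 5⋅π]) ∪ ([-8/7, 94] × {-70/3, -3/89, 2/39, 5⋅π})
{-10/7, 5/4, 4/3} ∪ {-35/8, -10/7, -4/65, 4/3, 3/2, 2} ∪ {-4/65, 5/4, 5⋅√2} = {-35/8, -10/7, -4/65, 5/4, 4/3, 3/2, 2, 5⋅√2}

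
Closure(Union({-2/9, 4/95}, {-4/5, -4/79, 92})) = {-4/5, -2/9, -4/79, 4/95, 92}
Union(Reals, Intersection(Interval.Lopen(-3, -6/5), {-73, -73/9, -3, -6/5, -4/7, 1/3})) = Reals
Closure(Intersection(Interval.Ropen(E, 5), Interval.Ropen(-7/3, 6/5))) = EmptySet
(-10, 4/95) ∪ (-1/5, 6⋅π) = (-10, 6⋅π)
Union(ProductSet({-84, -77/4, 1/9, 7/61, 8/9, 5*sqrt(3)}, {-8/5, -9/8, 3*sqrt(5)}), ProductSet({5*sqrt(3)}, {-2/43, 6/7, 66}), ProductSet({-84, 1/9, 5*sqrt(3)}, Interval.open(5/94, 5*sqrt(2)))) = Union(ProductSet({5*sqrt(3)}, {-2/43, 6/7, 66}), ProductSet({-84, 1/9, 5*sqrt(3)}, Interval.open(5/94, 5*sqrt(2))), ProductSet({-84, -77/4, 1/9, 7/61, 8/9, 5*sqrt(3)}, {-8/5, -9/8, 3*sqrt(5)}))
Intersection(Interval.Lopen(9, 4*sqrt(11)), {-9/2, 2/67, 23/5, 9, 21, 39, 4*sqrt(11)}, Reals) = {4*sqrt(11)}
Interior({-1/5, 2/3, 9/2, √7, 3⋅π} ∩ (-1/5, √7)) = ∅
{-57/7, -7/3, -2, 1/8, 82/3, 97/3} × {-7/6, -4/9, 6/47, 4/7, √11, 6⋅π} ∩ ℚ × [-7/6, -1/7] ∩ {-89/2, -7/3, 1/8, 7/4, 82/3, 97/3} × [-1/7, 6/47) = ∅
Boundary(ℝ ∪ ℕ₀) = ∅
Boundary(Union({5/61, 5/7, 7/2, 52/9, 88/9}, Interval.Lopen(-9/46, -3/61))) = {-9/46, -3/61, 5/61, 5/7, 7/2, 52/9, 88/9}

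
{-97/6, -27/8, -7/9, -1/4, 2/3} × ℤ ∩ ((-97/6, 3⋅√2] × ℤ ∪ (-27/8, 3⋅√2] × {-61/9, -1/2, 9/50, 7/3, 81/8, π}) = {-27/8, -7/9, -1/4, 2/3} × ℤ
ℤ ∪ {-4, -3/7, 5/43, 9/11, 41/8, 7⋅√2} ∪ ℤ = ℤ ∪ {-3/7, 5/43, 9/11, 41/8, 7⋅√2}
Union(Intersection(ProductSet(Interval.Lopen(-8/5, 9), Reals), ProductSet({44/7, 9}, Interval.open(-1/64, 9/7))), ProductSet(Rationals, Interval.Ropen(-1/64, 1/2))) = Union(ProductSet({44/7, 9}, Interval.open(-1/64, 9/7)), ProductSet(Rationals, Interval.Ropen(-1/64, 1/2)))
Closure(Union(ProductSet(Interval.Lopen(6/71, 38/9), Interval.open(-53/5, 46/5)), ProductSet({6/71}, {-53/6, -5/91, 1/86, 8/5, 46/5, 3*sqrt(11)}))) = Union(ProductSet({6/71}, {-53/6, -5/91, 1/86, 8/5, 46/5, 3*sqrt(11)}), ProductSet({6/71, 38/9}, Interval(-53/5, 46/5)), ProductSet(Interval(6/71, 38/9), {-53/5, 46/5}), ProductSet(Interval.Lopen(6/71, 38/9), Interval.open(-53/5, 46/5)))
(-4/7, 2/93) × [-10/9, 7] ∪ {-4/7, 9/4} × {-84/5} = ({-4/7, 9/4} × {-84/5}) ∪ ((-4/7, 2/93) × [-10/9, 7])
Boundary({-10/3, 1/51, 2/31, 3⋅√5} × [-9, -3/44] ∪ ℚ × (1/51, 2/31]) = (ℝ × [1/51, 2/31]) ∪ ({-10/3, 1/51, 2/31, 3⋅√5} × [-9, -3/44])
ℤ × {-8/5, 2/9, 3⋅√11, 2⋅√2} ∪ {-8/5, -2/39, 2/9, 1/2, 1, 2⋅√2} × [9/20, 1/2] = (ℤ × {-8/5, 2/9, 3⋅√11, 2⋅√2}) ∪ ({-8/5, -2/39, 2/9, 1/2, 1, 2⋅√2} × [9/20, 1/2])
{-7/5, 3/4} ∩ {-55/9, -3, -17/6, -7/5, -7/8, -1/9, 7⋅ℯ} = {-7/5}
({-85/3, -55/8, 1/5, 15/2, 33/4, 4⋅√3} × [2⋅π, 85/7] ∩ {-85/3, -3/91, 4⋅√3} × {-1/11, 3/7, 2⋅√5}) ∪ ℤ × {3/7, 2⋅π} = ℤ × {3/7, 2⋅π}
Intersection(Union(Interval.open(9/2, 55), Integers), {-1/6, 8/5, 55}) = {55}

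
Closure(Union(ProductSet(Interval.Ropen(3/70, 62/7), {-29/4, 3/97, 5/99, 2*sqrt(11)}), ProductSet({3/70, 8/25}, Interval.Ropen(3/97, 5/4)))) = Union(ProductSet({3/70, 8/25}, Interval(3/97, 5/4)), ProductSet(Interval(3/70, 62/7), {-29/4, 3/97, 5/99, 2*sqrt(11)}))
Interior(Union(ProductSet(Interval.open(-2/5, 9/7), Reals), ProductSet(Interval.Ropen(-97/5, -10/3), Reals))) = ProductSet(Union(Interval.open(-97/5, -10/3), Interval.open(-2/5, 9/7)), Reals)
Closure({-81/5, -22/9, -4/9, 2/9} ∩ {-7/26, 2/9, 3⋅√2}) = {2/9}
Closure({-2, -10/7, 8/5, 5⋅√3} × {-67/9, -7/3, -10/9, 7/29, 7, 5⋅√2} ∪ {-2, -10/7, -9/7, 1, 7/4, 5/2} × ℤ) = ({-2, -10/7, -9/7, 1, 7/4, 5/2} × ℤ) ∪ ({-2, -10/7, 8/5, 5⋅√3} × {-67/9, -7/3, -10/9, 7/29, 7, 5⋅√2})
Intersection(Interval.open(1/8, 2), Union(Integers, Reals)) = Interval.open(1/8, 2)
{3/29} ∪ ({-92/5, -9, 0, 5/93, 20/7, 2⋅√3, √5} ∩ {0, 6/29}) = {0, 3/29}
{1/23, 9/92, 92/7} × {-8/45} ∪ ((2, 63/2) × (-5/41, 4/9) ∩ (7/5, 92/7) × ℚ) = ({1/23, 9/92, 92/7} × {-8/45}) ∪ ((2, 92/7) × (ℚ ∩ (-5/41, 4/9)))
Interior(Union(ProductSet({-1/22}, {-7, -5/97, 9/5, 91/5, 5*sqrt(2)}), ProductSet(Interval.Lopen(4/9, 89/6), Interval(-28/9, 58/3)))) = ProductSet(Interval.open(4/9, 89/6), Interval.open(-28/9, 58/3))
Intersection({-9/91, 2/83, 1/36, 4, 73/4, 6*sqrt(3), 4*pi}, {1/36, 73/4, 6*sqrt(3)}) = {1/36, 73/4, 6*sqrt(3)}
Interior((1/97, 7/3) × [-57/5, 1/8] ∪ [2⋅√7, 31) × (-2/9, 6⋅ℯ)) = ((1/97, 7/3) × (-57/5, 1/8)) ∪ ((2⋅√7, 31) × (-2/9, 6⋅ℯ))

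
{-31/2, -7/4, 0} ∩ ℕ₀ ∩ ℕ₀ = {0}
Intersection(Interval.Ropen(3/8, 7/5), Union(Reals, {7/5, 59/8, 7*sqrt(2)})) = Interval.Ropen(3/8, 7/5)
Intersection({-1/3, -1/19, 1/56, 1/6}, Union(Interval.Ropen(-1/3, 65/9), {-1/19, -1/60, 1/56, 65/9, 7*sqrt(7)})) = {-1/3, -1/19, 1/56, 1/6}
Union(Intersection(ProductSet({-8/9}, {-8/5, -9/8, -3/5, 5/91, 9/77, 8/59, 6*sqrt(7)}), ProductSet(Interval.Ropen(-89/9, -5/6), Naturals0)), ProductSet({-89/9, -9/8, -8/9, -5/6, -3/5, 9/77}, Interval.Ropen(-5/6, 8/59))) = ProductSet({-89/9, -9/8, -8/9, -5/6, -3/5, 9/77}, Interval.Ropen(-5/6, 8/59))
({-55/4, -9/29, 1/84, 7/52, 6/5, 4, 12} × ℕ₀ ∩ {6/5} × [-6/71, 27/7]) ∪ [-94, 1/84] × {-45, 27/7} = ({6/5} × {0, 1, 2, 3}) ∪ ([-94, 1/84] × {-45, 27/7})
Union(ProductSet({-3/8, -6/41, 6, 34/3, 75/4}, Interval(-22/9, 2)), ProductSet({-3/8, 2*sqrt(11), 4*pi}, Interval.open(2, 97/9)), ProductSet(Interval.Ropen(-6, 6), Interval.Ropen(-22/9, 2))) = Union(ProductSet({-3/8, 2*sqrt(11), 4*pi}, Interval.open(2, 97/9)), ProductSet({-3/8, -6/41, 6, 34/3, 75/4}, Interval(-22/9, 2)), ProductSet(Interval.Ropen(-6, 6), Interval.Ropen(-22/9, 2)))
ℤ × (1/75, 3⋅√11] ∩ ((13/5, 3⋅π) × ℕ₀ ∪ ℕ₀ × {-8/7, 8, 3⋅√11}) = (ℕ₀ × {8, 3⋅√11}) ∪ ({3, 4, …, 9} × {1, 2, …, 9})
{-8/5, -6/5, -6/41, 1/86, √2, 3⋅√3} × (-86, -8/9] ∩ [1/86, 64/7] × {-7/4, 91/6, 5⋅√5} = {1/86, √2, 3⋅√3} × {-7/4}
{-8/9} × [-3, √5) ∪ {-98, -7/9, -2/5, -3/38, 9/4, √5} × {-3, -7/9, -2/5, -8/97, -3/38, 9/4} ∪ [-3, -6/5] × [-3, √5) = (([-3, -6/5] ∪ {-8/9}) × [-3, √5)) ∪ ({-98, -7/9, -2/5, -3/38, 9/4, √5} × {-3, -7/9, -2/5, -8/97, -3/38, 9/4})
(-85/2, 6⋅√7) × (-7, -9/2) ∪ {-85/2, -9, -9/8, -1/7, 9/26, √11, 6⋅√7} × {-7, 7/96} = ((-85/2, 6⋅√7) × (-7, -9/2)) ∪ ({-85/2, -9, -9/8, -1/7, 9/26, √11, 6⋅√7} × {-7, 7/96})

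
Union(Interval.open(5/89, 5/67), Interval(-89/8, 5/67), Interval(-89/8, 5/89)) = Interval(-89/8, 5/67)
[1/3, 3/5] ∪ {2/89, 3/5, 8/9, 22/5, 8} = {2/89, 8/9, 22/5, 8} ∪ [1/3, 3/5]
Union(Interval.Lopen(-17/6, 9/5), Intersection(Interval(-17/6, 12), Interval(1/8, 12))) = Interval.Lopen(-17/6, 12)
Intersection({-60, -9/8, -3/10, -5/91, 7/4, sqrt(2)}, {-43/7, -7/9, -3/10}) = {-3/10}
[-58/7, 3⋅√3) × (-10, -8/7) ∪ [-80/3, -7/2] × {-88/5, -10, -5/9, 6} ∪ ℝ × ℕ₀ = (ℝ × ℕ₀) ∪ ([-80/3, -7/2] × {-88/5, -10, -5/9, 6}) ∪ ([-58/7, 3⋅√3) × (-10, -8/7))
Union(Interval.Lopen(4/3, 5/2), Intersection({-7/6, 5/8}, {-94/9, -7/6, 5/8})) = Union({-7/6, 5/8}, Interval.Lopen(4/3, 5/2))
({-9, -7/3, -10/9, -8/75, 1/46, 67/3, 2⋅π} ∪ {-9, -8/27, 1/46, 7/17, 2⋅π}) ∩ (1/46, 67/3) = {7/17, 2⋅π}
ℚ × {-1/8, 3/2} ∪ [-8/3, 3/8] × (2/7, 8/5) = (ℚ × {-1/8, 3/2}) ∪ ([-8/3, 3/8] × (2/7, 8/5))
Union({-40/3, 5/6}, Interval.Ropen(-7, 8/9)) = Union({-40/3}, Interval.Ropen(-7, 8/9))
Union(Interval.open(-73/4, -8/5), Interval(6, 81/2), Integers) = Union(Integers, Interval.open(-73/4, -8/5), Interval(6, 81/2))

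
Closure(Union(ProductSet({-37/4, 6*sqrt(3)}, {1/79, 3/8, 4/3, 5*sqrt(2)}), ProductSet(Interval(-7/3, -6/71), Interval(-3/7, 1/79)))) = Union(ProductSet({-37/4, 6*sqrt(3)}, {1/79, 3/8, 4/3, 5*sqrt(2)}), ProductSet(Interval(-7/3, -6/71), Interval(-3/7, 1/79)))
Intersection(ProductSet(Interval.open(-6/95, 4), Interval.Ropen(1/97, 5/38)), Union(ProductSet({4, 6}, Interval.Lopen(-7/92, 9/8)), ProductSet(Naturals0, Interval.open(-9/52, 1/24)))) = ProductSet(Range(0, 4, 1), Interval.Ropen(1/97, 1/24))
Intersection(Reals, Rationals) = Rationals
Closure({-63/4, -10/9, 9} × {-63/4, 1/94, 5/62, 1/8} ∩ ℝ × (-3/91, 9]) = {-63/4, -10/9, 9} × {1/94, 5/62, 1/8}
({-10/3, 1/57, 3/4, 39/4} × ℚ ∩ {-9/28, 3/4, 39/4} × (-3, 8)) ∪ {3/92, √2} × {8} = ({3/92, √2} × {8}) ∪ ({3/4, 39/4} × (ℚ ∩ (-3, 8)))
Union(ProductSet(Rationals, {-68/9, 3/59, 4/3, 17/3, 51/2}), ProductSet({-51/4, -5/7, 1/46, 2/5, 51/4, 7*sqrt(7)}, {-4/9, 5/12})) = Union(ProductSet({-51/4, -5/7, 1/46, 2/5, 51/4, 7*sqrt(7)}, {-4/9, 5/12}), ProductSet(Rationals, {-68/9, 3/59, 4/3, 17/3, 51/2}))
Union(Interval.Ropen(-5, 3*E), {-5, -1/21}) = Interval.Ropen(-5, 3*E)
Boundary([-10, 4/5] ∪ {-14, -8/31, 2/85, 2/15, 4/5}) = {-14, -10, 4/5}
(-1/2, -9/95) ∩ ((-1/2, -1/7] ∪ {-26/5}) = (-1/2, -1/7]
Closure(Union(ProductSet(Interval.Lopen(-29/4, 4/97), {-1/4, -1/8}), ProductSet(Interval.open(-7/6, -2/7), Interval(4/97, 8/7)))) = Union(ProductSet(Interval(-29/4, 4/97), {-1/4, -1/8}), ProductSet(Interval(-7/6, -2/7), Interval(4/97, 8/7)))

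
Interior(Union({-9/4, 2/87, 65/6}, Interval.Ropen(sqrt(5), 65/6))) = Interval.open(sqrt(5), 65/6)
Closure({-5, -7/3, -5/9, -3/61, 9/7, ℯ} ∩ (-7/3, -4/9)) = {-5/9}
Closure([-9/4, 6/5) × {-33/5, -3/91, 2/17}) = [-9/4, 6/5] × {-33/5, -3/91, 2/17}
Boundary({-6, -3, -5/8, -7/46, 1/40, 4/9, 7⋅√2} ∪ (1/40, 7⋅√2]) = {-6, -3, -5/8, -7/46, 1/40, 7⋅√2}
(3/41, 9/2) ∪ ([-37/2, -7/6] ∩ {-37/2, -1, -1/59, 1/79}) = {-37/2} ∪ (3/41, 9/2)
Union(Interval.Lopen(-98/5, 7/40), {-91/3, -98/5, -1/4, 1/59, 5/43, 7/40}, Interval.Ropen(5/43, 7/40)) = Union({-91/3}, Interval(-98/5, 7/40))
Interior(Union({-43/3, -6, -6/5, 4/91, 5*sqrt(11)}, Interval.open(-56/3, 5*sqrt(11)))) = Interval.open(-56/3, 5*sqrt(11))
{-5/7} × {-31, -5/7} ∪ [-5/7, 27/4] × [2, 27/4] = ({-5/7} × {-31, -5/7}) ∪ ([-5/7, 27/4] × [2, 27/4])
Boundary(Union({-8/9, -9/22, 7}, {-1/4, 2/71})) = {-8/9, -9/22, -1/4, 2/71, 7}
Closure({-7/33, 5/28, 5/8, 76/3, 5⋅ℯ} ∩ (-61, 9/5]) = {-7/33, 5/28, 5/8}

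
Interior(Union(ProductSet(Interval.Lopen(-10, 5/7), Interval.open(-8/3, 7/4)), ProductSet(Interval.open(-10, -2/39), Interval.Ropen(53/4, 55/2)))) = Union(ProductSet(Interval.open(-10, -2/39), Interval.open(53/4, 55/2)), ProductSet(Interval.open(-10, 5/7), Interval.open(-8/3, 7/4)))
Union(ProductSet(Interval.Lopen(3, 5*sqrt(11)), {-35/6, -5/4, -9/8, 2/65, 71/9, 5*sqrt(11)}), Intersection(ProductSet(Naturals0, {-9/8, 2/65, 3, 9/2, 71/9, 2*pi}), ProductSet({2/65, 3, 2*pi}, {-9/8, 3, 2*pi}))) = Union(ProductSet({3}, {-9/8, 3, 2*pi}), ProductSet(Interval.Lopen(3, 5*sqrt(11)), {-35/6, -5/4, -9/8, 2/65, 71/9, 5*sqrt(11)}))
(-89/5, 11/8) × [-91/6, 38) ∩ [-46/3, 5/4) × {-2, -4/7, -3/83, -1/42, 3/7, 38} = [-46/3, 5/4) × {-2, -4/7, -3/83, -1/42, 3/7}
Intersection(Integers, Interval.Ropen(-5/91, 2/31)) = Range(0, 1, 1)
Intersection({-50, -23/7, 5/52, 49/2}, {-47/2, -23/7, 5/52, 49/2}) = {-23/7, 5/52, 49/2}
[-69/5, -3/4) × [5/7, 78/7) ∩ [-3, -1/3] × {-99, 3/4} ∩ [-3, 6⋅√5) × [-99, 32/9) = [-3, -3/4) × {3/4}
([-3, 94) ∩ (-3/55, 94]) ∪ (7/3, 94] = (-3/55, 94]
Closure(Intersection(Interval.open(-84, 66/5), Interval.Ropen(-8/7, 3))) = Interval(-8/7, 3)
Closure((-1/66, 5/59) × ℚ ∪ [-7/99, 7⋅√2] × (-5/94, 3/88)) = ((-1/66, 5/59) × ℚ) ∪ ([-7/99, 7⋅√2] × [-5/94, 3/88]) ∪ ([-1/66, 5/59] × ((-∞, -5/94] ∪ [3/88, ∞)))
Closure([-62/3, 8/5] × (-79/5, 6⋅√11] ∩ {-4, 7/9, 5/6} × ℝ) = {-4, 7/9, 5/6} × [-79/5, 6⋅√11]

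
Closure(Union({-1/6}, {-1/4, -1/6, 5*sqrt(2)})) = {-1/4, -1/6, 5*sqrt(2)}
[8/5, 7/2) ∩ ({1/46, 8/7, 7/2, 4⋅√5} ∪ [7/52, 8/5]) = {8/5}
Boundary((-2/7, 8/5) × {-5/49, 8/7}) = [-2/7, 8/5] × {-5/49, 8/7}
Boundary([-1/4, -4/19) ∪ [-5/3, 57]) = {-5/3, 57}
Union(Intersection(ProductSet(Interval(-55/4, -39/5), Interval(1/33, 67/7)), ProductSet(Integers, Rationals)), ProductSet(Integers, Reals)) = ProductSet(Integers, Reals)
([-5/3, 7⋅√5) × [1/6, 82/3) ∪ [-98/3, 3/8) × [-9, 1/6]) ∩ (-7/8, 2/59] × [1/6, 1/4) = (-7/8, 2/59] × [1/6, 1/4)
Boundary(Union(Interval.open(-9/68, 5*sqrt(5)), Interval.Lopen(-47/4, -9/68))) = {-47/4, 5*sqrt(5)}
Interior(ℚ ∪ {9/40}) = ∅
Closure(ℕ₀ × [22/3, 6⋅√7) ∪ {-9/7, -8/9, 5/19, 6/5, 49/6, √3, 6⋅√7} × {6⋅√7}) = (ℕ₀ × [22/3, 6⋅√7]) ∪ ({-9/7, -8/9, 5/19, 6/5, 49/6, √3, 6⋅√7} × {6⋅√7})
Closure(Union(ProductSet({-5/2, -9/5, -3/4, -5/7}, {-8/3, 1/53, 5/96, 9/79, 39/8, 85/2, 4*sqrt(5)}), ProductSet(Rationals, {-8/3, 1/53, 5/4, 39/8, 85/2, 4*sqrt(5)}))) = Union(ProductSet({-5/2, -9/5, -3/4, -5/7}, {-8/3, 1/53, 5/96, 9/79, 39/8, 85/2, 4*sqrt(5)}), ProductSet(Reals, {-8/3, 1/53, 5/4, 39/8, 85/2, 4*sqrt(5)}))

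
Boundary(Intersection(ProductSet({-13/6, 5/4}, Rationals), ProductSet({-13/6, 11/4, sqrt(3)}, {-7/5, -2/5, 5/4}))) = ProductSet({-13/6}, {-7/5, -2/5, 5/4})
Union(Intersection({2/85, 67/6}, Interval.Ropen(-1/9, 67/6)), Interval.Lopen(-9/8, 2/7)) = Interval.Lopen(-9/8, 2/7)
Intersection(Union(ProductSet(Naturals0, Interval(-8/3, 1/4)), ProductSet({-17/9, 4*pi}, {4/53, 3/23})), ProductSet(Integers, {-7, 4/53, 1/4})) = ProductSet(Naturals0, {4/53, 1/4})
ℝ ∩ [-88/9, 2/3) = [-88/9, 2/3)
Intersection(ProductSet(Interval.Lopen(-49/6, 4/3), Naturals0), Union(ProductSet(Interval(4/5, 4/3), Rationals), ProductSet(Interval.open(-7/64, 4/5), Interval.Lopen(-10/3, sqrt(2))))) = Union(ProductSet(Interval.open(-7/64, 4/5), Range(0, 2, 1)), ProductSet(Interval(4/5, 4/3), Naturals0))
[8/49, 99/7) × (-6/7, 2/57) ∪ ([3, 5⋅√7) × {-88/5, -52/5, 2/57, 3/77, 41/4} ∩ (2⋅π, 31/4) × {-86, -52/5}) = ((2⋅π, 31/4) × {-52/5}) ∪ ([8/49, 99/7) × (-6/7, 2/57))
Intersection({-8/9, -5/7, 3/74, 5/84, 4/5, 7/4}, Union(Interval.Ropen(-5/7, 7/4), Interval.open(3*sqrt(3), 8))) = {-5/7, 3/74, 5/84, 4/5}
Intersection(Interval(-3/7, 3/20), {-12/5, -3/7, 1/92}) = {-3/7, 1/92}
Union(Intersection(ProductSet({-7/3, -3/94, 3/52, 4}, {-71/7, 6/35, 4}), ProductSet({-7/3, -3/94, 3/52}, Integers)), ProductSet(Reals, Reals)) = ProductSet(Reals, Reals)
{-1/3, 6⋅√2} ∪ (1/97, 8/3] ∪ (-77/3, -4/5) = (-77/3, -4/5) ∪ {-1/3, 6⋅√2} ∪ (1/97, 8/3]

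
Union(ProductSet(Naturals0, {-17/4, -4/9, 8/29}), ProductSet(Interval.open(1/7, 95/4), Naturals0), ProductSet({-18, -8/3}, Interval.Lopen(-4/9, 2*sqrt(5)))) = Union(ProductSet({-18, -8/3}, Interval.Lopen(-4/9, 2*sqrt(5))), ProductSet(Interval.open(1/7, 95/4), Naturals0), ProductSet(Naturals0, {-17/4, -4/9, 8/29}))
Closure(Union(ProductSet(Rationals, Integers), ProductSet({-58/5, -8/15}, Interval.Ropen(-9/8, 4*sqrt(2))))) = Union(ProductSet({-58/5, -8/15}, Interval(-9/8, 4*sqrt(2))), ProductSet(Reals, Integers))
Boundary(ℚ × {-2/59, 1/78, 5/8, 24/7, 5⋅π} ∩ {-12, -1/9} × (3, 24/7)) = ∅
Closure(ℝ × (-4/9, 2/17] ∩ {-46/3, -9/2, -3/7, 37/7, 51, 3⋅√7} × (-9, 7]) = {-46/3, -9/2, -3/7, 37/7, 51, 3⋅√7} × [-4/9, 2/17]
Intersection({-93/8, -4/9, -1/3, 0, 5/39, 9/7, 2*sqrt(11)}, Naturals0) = {0}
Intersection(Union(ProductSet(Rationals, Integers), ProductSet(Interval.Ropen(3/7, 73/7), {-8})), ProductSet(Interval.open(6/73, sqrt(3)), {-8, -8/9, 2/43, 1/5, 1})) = Union(ProductSet(Intersection(Interval.open(6/73, sqrt(3)), Rationals), {-8, 1}), ProductSet(Interval.Ropen(3/7, sqrt(3)), {-8}))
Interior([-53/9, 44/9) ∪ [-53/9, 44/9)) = (-53/9, 44/9)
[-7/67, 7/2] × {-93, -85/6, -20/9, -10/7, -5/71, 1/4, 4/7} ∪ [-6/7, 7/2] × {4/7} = ([-6/7, 7/2] × {4/7}) ∪ ([-7/67, 7/2] × {-93, -85/6, -20/9, -10/7, -5/71, 1/4, 4/7})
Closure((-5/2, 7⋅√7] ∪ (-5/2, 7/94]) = [-5/2, 7⋅√7]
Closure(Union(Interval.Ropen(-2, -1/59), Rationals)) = Union(Interval(-oo, oo), Rationals)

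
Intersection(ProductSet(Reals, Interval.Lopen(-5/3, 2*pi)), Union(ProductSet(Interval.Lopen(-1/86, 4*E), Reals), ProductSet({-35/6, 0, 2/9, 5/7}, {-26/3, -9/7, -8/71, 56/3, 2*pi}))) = Union(ProductSet({-35/6, 0, 2/9, 5/7}, {-9/7, -8/71, 2*pi}), ProductSet(Interval.Lopen(-1/86, 4*E), Interval.Lopen(-5/3, 2*pi)))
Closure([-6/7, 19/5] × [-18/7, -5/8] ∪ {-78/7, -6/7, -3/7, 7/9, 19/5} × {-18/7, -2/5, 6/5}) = ({-78/7, -6/7, -3/7, 7/9, 19/5} × {-18/7, -2/5, 6/5}) ∪ ([-6/7, 19/5] × [-18/7, -5/8])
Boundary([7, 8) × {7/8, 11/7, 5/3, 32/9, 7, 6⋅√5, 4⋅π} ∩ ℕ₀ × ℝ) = {7} × {7/8, 11/7, 5/3, 32/9, 7, 6⋅√5, 4⋅π}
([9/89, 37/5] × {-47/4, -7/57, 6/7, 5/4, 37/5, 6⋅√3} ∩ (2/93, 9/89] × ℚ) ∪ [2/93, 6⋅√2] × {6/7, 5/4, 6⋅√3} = ({9/89} × {-47/4, -7/57, 6/7, 5/4, 37/5}) ∪ ([2/93, 6⋅√2] × {6/7, 5/4, 6⋅√3})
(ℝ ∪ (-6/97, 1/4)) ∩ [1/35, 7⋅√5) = [1/35, 7⋅√5)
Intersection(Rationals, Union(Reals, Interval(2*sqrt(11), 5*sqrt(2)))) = Intersection(Interval(-oo, oo), Rationals)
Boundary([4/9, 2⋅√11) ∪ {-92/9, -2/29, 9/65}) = {-92/9, -2/29, 9/65, 4/9, 2⋅√11}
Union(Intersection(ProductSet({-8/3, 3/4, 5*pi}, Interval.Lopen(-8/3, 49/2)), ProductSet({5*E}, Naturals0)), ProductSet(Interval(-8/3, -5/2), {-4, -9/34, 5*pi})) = ProductSet(Interval(-8/3, -5/2), {-4, -9/34, 5*pi})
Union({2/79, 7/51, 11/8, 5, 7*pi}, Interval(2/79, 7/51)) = Union({11/8, 5, 7*pi}, Interval(2/79, 7/51))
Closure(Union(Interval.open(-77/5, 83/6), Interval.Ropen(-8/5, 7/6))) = Interval(-77/5, 83/6)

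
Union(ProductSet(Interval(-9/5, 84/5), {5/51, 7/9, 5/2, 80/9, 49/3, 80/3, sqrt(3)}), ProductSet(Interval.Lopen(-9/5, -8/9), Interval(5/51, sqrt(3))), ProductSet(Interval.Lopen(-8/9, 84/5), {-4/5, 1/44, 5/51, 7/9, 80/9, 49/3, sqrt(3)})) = Union(ProductSet(Interval.Lopen(-9/5, -8/9), Interval(5/51, sqrt(3))), ProductSet(Interval(-9/5, 84/5), {5/51, 7/9, 5/2, 80/9, 49/3, 80/3, sqrt(3)}), ProductSet(Interval.Lopen(-8/9, 84/5), {-4/5, 1/44, 5/51, 7/9, 80/9, 49/3, sqrt(3)}))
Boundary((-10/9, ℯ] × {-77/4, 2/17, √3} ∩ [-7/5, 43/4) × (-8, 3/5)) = [-10/9, ℯ] × {2/17}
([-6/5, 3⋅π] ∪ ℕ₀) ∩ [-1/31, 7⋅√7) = [-1/31, 3⋅π] ∪ {0, 1, …, 18}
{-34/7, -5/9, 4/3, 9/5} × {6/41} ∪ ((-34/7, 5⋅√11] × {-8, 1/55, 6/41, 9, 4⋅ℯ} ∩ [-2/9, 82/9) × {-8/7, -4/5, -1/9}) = {-34/7, -5/9, 4/3, 9/5} × {6/41}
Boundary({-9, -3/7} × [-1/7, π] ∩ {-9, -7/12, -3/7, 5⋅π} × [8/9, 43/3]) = {-9, -3/7} × [8/9, π]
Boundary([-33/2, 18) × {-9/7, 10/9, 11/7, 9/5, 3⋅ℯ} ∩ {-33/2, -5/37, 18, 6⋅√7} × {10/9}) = {-33/2, -5/37, 6⋅√7} × {10/9}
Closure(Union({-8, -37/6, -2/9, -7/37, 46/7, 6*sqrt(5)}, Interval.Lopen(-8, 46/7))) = Union({6*sqrt(5)}, Interval(-8, 46/7))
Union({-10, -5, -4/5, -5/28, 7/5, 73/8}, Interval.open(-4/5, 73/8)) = Union({-10, -5}, Interval(-4/5, 73/8))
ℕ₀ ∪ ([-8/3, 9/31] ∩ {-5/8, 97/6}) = {-5/8} ∪ ℕ₀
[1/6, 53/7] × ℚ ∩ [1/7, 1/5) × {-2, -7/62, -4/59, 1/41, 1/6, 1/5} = [1/6, 1/5) × {-2, -7/62, -4/59, 1/41, 1/6, 1/5}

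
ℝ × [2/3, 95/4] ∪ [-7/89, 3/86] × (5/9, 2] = (ℝ × [2/3, 95/4]) ∪ ([-7/89, 3/86] × (5/9, 2])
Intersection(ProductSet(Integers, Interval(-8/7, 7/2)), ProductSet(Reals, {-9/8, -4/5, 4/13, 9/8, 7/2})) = ProductSet(Integers, {-9/8, -4/5, 4/13, 9/8, 7/2})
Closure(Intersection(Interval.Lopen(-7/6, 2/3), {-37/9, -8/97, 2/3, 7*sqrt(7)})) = {-8/97, 2/3}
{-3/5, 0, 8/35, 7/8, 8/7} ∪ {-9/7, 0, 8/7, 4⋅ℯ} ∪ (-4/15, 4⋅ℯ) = {-9/7, -3/5} ∪ (-4/15, 4⋅ℯ]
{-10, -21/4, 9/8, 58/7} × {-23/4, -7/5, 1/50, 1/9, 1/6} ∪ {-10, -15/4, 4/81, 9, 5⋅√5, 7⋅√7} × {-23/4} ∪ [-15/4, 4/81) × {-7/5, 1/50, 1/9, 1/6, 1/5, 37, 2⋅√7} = ({-10, -21/4, 9/8, 58/7} × {-23/4, -7/5, 1/50, 1/9, 1/6}) ∪ ({-10, -15/4, 4/81, 9, 5⋅√5, 7⋅√7} × {-23/4}) ∪ ([-15/4, 4/81) × {-7/5, 1/50, 1/9, 1/6, 1/5, 37, 2⋅√7})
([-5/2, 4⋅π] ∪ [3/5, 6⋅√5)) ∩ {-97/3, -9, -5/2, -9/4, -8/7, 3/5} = {-5/2, -9/4, -8/7, 3/5}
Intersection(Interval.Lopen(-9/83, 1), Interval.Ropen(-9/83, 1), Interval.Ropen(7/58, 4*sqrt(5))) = Interval.Ropen(7/58, 1)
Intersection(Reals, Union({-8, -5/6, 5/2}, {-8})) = {-8, -5/6, 5/2}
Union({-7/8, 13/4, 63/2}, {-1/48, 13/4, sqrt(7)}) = {-7/8, -1/48, 13/4, 63/2, sqrt(7)}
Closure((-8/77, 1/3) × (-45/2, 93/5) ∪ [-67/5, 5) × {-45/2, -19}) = ({-8/77, 1/3} × [-45/2, 93/5]) ∪ ([-67/5, 5] × {-45/2, -19}) ∪ ([-8/77, 1/3] × {-45/2, 93/5}) ∪ ((-8/77, 1/3) × (-45/2, 93/5))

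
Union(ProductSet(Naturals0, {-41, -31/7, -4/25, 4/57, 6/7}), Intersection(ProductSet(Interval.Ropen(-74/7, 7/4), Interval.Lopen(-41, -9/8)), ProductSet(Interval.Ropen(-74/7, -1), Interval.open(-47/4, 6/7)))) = Union(ProductSet(Interval.Ropen(-74/7, -1), Interval.Lopen(-47/4, -9/8)), ProductSet(Naturals0, {-41, -31/7, -4/25, 4/57, 6/7}))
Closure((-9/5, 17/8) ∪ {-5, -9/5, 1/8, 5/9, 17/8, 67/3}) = {-5, 67/3} ∪ [-9/5, 17/8]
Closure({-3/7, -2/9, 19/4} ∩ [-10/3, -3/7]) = {-3/7}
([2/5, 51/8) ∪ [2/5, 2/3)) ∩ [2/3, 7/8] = [2/3, 7/8]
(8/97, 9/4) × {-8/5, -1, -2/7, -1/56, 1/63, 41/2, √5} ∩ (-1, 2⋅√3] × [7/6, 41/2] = (8/97, 9/4) × {41/2, √5}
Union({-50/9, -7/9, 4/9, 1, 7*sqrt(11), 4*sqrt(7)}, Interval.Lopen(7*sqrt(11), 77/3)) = Union({-50/9, -7/9, 4/9, 1, 4*sqrt(7)}, Interval(7*sqrt(11), 77/3))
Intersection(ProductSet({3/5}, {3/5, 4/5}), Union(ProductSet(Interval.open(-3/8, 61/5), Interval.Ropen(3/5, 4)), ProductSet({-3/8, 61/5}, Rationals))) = ProductSet({3/5}, {3/5, 4/5})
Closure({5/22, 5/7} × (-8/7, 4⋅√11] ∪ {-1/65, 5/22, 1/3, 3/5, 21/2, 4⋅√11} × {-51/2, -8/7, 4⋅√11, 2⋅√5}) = ({5/22, 5/7} × [-8/7, 4⋅√11]) ∪ ({-1/65, 5/22, 1/3, 3/5, 21/2, 4⋅√11} × {-51/2, -8/7, 4⋅√11, 2⋅√5})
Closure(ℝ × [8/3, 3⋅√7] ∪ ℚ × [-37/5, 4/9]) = ℝ × ([-37/5, 4/9] ∪ [8/3, 3⋅√7])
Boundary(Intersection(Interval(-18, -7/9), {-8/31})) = EmptySet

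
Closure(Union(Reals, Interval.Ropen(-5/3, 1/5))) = Interval(-oo, oo)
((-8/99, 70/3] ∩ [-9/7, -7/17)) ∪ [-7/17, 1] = [-7/17, 1]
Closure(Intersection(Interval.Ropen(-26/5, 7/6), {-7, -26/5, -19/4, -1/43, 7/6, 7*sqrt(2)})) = {-26/5, -19/4, -1/43}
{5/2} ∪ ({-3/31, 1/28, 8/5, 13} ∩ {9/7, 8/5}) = {8/5, 5/2}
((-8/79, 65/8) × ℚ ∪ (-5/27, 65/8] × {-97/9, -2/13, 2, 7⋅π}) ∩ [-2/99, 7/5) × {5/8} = [-2/99, 7/5) × {5/8}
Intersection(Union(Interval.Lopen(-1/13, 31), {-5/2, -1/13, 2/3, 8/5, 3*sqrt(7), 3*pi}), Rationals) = Union({-5/2}, Intersection(Interval(-1/13, 31), Rationals))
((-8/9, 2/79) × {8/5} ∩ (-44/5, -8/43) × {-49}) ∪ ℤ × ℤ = ℤ × ℤ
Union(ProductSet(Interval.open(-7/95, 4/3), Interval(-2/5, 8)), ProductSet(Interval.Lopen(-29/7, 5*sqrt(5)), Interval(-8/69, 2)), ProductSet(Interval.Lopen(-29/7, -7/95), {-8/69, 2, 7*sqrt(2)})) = Union(ProductSet(Interval.Lopen(-29/7, -7/95), {-8/69, 2, 7*sqrt(2)}), ProductSet(Interval.Lopen(-29/7, 5*sqrt(5)), Interval(-8/69, 2)), ProductSet(Interval.open(-7/95, 4/3), Interval(-2/5, 8)))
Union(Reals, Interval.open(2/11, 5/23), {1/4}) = Interval(-oo, oo)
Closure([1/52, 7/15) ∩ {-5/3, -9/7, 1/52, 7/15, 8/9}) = {1/52}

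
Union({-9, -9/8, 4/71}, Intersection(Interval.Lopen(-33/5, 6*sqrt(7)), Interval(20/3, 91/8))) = Union({-9, -9/8, 4/71}, Interval(20/3, 91/8))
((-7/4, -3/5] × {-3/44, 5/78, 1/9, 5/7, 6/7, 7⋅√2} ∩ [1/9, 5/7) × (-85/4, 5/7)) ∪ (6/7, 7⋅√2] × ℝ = (6/7, 7⋅√2] × ℝ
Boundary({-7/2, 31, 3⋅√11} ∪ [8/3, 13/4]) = {-7/2, 8/3, 13/4, 31, 3⋅√11}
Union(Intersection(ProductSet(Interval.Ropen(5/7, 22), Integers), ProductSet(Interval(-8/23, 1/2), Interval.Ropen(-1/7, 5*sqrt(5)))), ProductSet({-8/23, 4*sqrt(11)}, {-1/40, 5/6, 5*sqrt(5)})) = ProductSet({-8/23, 4*sqrt(11)}, {-1/40, 5/6, 5*sqrt(5)})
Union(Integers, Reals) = Reals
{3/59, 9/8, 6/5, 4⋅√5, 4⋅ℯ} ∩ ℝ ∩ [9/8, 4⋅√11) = {9/8, 6/5, 4⋅√5, 4⋅ℯ}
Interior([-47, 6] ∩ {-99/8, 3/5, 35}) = ∅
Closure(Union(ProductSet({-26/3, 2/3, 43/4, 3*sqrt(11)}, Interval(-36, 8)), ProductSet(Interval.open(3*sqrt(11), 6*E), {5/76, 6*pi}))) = Union(ProductSet({-26/3, 2/3, 43/4, 3*sqrt(11)}, Interval(-36, 8)), ProductSet(Interval(3*sqrt(11), 6*E), {5/76, 6*pi}))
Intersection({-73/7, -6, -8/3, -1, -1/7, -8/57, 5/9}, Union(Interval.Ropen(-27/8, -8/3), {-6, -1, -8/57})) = {-6, -1, -8/57}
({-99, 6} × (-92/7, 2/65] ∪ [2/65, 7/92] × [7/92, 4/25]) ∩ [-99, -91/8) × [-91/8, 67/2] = {-99} × [-91/8, 2/65]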